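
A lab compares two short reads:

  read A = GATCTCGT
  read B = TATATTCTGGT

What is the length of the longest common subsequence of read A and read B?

Let dp[i][j] be the LCS length of the first i bases of read A and the first j bases of read B. dp[i][j] = dp[i-1][j-1]+1 when the i-th and j-th bases match, else max(dp[i-1][j], dp[i][j-1]).
    ·  T  A  T  A  T  T  C  T  G  G  T
 ·  0  0  0  0  0  0  0  0  0  0  0  0
 G  0  0  0  0  0  0  0  0  0  1  1  1
 A  0  0  1  1  1  1  1  1  1  1  1  1
 T  0  1  1  2  2  2  2  2  2  2  2  2
 C  0  1  1  2  2  2  2  3  3  3  3  3
 T  0  1  1  2  2  3  3  3  4  4  4  4
 C  0  1  1  2  2  3  3  4  4  4  4  4
 G  0  1  1  2  2  3  3  4  4  5  5  5
 T  0  1  1  2  2  3  4  4  5  5  5  6
dp[8][11] = 6. One LCS (by backtracking along matches): ATCTGT.

6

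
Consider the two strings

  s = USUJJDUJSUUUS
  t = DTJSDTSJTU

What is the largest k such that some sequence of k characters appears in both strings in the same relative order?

4

Match S (s #2, t #4) → D (s #6, t #5) → J (s #8, t #8) → U (s #12, t #10) — 4 characters in the same relative order in both, and the DP table's final entry dp[13][10] is also 4, so no common subsequence is longer.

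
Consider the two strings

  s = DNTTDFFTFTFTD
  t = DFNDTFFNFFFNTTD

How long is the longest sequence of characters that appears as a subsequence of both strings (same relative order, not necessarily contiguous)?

Pick D (s #1, t #1); then N (s #2, t #3); then T (s #3, t #5); then F (s #6, t #9); then F (s #7, t #10); then F (s #9, t #11); then T (s #10, t #13); then T (s #12, t #14); then D (s #13, t #15); all 9 characters appear in both, in order. dp[13][15] = 9 confirms this is the maximum.

9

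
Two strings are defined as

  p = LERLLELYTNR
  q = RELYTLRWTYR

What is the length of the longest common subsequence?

6

Pick R (p #3, q #1); then E (p #6, q #2); then L (p #7, q #3); then Y (p #8, q #4); then T (p #9, q #9); then R (p #11, q #11); all 6 characters appear in both, in order. dp[11][11] = 6 confirms this is the maximum.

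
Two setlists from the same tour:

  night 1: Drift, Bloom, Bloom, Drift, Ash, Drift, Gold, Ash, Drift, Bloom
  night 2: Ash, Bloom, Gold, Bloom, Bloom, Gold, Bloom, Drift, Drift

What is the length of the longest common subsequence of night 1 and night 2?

Taking Bloom (night 1 #2, night 2 #5), Bloom (night 1 #3, night 2 #7), Drift (night 1 #6, night 2 #8), Drift (night 1 #9, night 2 #9) gives a common subsequence of length 4. The LCS DP gives dp[10][9] = 4, so this is optimal.

4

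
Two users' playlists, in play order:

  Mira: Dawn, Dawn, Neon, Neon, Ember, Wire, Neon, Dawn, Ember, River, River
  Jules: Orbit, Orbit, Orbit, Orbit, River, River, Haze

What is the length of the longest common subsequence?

2

Taking River [10,5], then River [11,6] gives a common subsequence of length 2. dp[11][7] = 2 confirms this is the maximum.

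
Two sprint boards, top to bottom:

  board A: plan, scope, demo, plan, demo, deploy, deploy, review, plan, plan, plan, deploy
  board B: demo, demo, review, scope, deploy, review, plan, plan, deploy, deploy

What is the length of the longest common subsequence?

One common subsequence of length 7: demo (board A #3, board B #1), then demo (board A #5, board B #2), then deploy (board A #7, board B #5), then review (board A #8, board B #6), then plan (board A #9, board B #7), then plan (board A #10, board B #8), then deploy (board A #12, board B #10). The LCS DP gives dp[12][10] = 7, so this is optimal.

7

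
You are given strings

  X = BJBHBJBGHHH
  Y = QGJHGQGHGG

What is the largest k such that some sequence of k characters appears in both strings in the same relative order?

4

Let dp[i][j] be the LCS length of the first i characters of X and the first j characters of Y. dp[i][j] = dp[i-1][j-1]+1 when the i-th and j-th characters match, else max(dp[i-1][j], dp[i][j-1]).
    ·  Q  G  J  H  G  Q  G  H  G  G
 ·  0  0  0  0  0  0  0  0  0  0  0
 B  0  0  0  0  0  0  0  0  0  0  0
 J  0  0  0  1  1  1  1  1  1  1  1
 B  0  0  0  1  1  1  1  1  1  1  1
 H  0  0  0  1  2  2  2  2  2  2  2
 B  0  0  0  1  2  2  2  2  2  2  2
 J  0  0  0  1  2  2  2  2  2  2  2
 B  0  0  0  1  2  2  2  2  2  2  2
 G  0  0  1  1  2  3  3  3  3  3  3
 H  0  0  1  1  2  3  3  3  4  4  4
 H  0  0  1  1  2  3  3  3  4  4  4
 H  0  0  1  1  2  3  3  3  4  4  4
dp[11][10] = 4. One LCS (by backtracking along matches): JHGH.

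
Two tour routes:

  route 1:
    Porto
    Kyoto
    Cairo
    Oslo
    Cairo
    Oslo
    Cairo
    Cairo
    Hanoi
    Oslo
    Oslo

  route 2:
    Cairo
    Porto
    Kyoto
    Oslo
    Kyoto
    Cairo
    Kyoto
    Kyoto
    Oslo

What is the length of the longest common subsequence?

5

Taking Porto at route 1[1]=route 2[2] → Kyoto at route 1[2]=route 2[3] → Oslo at route 1[4]=route 2[4] → Cairo at route 1[5]=route 2[6] → Oslo at route 1[11]=route 2[9] gives a common subsequence of length 5. Since dp[11][9] = 5, nothing longer is possible.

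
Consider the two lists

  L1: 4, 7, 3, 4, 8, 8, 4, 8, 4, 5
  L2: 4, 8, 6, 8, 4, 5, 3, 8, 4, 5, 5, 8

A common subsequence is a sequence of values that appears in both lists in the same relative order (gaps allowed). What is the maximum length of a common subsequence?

7

One common subsequence of length 7: 4 (L1 #4, L2 #1), then 8 (L1 #5, L2 #2), then 8 (L1 #6, L2 #4), then 4 (L1 #7, L2 #5), then 8 (L1 #8, L2 #8), then 4 (L1 #9, L2 #9), then 5 (L1 #10, L2 #11), and the DP table's final entry dp[10][12] is also 7, so no common subsequence is longer.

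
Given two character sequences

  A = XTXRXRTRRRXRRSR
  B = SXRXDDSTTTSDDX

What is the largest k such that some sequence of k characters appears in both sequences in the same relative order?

5

Match X at A[3]=B[2]; then R at A[4]=B[3]; then X at A[5]=B[4]; then T at A[7]=B[10]; then X at A[11]=B[14] — 5 characters in the same relative order in both. The LCS DP gives dp[15][14] = 5, so this is optimal.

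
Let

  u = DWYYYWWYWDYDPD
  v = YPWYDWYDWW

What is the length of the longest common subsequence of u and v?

One common subsequence of length 6: Y at u[3]=v[1], then W at u[7]=v[3], then Y at u[8]=v[4], then W at u[9]=v[6], then Y at u[11]=v[7], then D at u[12]=v[8]. Since dp[14][10] = 6, nothing longer is possible.

6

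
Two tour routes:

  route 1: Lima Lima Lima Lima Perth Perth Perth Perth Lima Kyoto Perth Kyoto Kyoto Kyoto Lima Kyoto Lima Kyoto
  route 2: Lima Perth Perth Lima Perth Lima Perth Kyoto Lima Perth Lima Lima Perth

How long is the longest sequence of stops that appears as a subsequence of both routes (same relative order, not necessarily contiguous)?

Pick Lima (route 1 #4, route 2 #1), Perth (route 1 #5, route 2 #2), Perth (route 1 #6, route 2 #3), Perth (route 1 #7, route 2 #5), Perth (route 1 #8, route 2 #7), Lima (route 1 #9, route 2 #9), Perth (route 1 #11, route 2 #10), Lima (route 1 #15, route 2 #11), Lima (route 1 #17, route 2 #12); all 9 stops appear in both, in order. The LCS DP gives dp[18][13] = 9, so this is optimal.

9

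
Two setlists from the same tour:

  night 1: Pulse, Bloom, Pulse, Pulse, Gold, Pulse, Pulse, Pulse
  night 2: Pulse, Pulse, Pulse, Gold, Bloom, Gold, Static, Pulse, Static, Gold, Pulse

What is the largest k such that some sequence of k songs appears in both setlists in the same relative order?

Match Pulse (night 1 #1, night 2 #1), Pulse (night 1 #3, night 2 #2), Pulse (night 1 #4, night 2 #3), Gold (night 1 #5, night 2 #6), Pulse (night 1 #6, night 2 #8), Pulse (night 1 #8, night 2 #11) — 6 songs in the same relative order in both. Since dp[8][11] = 6, nothing longer is possible.

6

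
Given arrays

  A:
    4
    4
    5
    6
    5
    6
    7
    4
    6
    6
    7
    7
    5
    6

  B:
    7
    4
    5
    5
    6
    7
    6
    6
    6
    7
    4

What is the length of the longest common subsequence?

8

One common subsequence of length 8: 4 [2,2], 5 [3,3], 5 [5,4], 6 [6,5], 7 [7,6], 6 [9,8], 6 [10,9], 7 [11,10]. dp[14][11] = 8 confirms this is the maximum.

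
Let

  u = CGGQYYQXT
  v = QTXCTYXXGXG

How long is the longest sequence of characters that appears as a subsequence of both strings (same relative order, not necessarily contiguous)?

Taking C at u[1]=v[4] → G at u[2]=v[9] → G at u[3]=v[11] gives a common subsequence of length 3, and the DP table's final entry dp[9][11] is also 3, so no common subsequence is longer.

3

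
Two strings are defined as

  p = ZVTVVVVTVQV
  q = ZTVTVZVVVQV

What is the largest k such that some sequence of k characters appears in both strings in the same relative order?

9

One common subsequence of length 9: Z [1,1] → V [2,3] → T [3,4] → V [4,5] → V [6,7] → V [7,8] → V [9,9] → Q [10,10] → V [11,11], and the DP table's final entry dp[11][11] is also 9, so no common subsequence is longer.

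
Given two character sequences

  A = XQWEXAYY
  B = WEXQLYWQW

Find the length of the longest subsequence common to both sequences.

One common subsequence of length 4: W at A[3]=B[1]; then E at A[4]=B[2]; then X at A[5]=B[3]; then Y at A[7]=B[6]. Since dp[8][9] = 4, nothing longer is possible.

4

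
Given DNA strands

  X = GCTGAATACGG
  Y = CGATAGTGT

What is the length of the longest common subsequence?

One common subsequence of length 7: C at X[2]=Y[1]; then G at X[4]=Y[2]; then A at X[6]=Y[3]; then T at X[7]=Y[4]; then A at X[8]=Y[5]; then G at X[10]=Y[6]; then G at X[11]=Y[8]. Since dp[11][9] = 7, nothing longer is possible.

7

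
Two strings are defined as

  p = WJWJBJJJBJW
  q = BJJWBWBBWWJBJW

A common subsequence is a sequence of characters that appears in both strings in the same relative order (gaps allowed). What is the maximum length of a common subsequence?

Taking W [1,4], W [3,6], B [5,8], J [8,11], B [9,12], J [10,13], W [11,14] gives a common subsequence of length 7. dp[11][14] = 7 confirms this is the maximum.

7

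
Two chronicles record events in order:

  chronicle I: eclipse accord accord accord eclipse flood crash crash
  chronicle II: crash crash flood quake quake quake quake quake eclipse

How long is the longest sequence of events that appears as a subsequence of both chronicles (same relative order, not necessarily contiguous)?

Taking crash at chronicle I[7]=chronicle II[1] → crash at chronicle I[8]=chronicle II[2] gives a common subsequence of length 2. Since dp[8][9] = 2, nothing longer is possible.

2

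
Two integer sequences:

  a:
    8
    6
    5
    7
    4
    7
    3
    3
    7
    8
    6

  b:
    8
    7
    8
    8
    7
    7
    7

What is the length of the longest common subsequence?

Taking 8 [1,4] → 7 [4,5] → 7 [6,6] → 7 [9,7] gives a common subsequence of length 4. The LCS DP gives dp[11][7] = 4, so this is optimal.

4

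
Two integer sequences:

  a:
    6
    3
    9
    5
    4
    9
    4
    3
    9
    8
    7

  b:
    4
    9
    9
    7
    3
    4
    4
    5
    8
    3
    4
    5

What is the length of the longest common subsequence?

Let dp[i][j] be the LCS length of the first i values of a and the first j values of b. dp[i][j] = dp[i-1][j-1]+1 when the i-th and j-th values match, else max(dp[i-1][j], dp[i][j-1]).
    ·  4  9  9  7  3  4  4  5  8  3  4  5
 ·  0  0  0  0  0  0  0  0  0  0  0  0  0
 6  0  0  0  0  0  0  0  0  0  0  0  0  0
 3  0  0  0  0  0  1  1  1  1  1  1  1  1
 9  0  0  1  1  1  1  1  1  1  1  1  1  1
 5  0  0  1  1  1  1  1  1  2  2  2  2  2
 4  0  1  1  1  1  1  2  2  2  2  2  3  3
 9  0  1  2  2  2  2  2  2  2  2  2  3  3
 4  0  1  2  2  2  2  3  3  3  3  3  3  3
 3  0  1  2  2  2  3  3  3  3  3  4  4  4
 9  0  1  2  3  3  3  3  3  3  3  4  4  4
 8  0  1  2  3  3  3  3  3  3  4  4  4  4
 7  0  1  2  3  4  4  4  4  4  4  4  4  4
dp[11][12] = 4. One LCS (by backtracking along matches): 3, 4, 4, 3.

4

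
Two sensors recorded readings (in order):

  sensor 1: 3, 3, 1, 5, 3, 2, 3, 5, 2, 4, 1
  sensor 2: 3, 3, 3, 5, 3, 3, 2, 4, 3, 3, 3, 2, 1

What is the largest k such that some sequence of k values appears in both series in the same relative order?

Pick 3 (sensor 1 #1, sensor 2 #2), then 3 (sensor 1 #2, sensor 2 #3), then 5 (sensor 1 #4, sensor 2 #4), then 3 (sensor 1 #5, sensor 2 #6), then 2 (sensor 1 #6, sensor 2 #7), then 3 (sensor 1 #7, sensor 2 #11), then 2 (sensor 1 #9, sensor 2 #12), then 1 (sensor 1 #11, sensor 2 #13); all 8 values appear in both, in order. Since dp[11][13] = 8, nothing longer is possible.

8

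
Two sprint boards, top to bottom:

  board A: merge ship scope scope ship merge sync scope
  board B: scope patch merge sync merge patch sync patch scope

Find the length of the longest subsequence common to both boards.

Match merge at board A[1]=board B[3]; then merge at board A[6]=board B[5]; then sync at board A[7]=board B[7]; then scope at board A[8]=board B[9] — 4 tasks in the same relative order in both. Since dp[8][9] = 4, nothing longer is possible.

4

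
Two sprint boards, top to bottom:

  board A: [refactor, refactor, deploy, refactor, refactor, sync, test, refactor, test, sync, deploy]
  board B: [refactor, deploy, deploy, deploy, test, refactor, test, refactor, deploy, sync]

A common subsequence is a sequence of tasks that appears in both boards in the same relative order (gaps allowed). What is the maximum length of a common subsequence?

6

Pick refactor at board A[1]=board B[1] → deploy at board A[3]=board B[4] → refactor at board A[5]=board B[6] → test at board A[7]=board B[7] → refactor at board A[8]=board B[8] → sync at board A[10]=board B[10]; all 6 tasks appear in both, in order, and the DP table's final entry dp[11][10] is also 6, so no common subsequence is longer.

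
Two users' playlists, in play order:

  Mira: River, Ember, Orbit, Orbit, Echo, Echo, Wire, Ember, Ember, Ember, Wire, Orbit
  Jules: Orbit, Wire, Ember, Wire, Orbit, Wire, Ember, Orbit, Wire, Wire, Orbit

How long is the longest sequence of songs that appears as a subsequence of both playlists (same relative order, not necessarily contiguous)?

6

One common subsequence of length 6: Ember [2,3], then Orbit [3,5], then Orbit [4,8], then Wire [7,9], then Wire [11,10], then Orbit [12,11]. dp[12][11] = 6 confirms this is the maximum.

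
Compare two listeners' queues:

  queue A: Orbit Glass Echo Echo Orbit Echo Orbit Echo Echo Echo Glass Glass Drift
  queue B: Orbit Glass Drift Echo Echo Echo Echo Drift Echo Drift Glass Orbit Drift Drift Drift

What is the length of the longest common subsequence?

9

Taking Orbit (queue A #1, queue B #1); then Glass (queue A #2, queue B #2); then Echo (queue A #3, queue B #4); then Echo (queue A #4, queue B #5); then Echo (queue A #6, queue B #6); then Echo (queue A #8, queue B #7); then Echo (queue A #9, queue B #9); then Glass (queue A #11, queue B #11); then Drift (queue A #13, queue B #15) gives a common subsequence of length 9, and the DP table's final entry dp[13][15] is also 9, so no common subsequence is longer.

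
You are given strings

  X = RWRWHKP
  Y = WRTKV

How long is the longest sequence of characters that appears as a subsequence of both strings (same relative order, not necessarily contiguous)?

Let dp[i][j] be the LCS length of the first i characters of X and the first j characters of Y. dp[i][j] = dp[i-1][j-1]+1 when the i-th and j-th characters match, else max(dp[i-1][j], dp[i][j-1]).
    ·  W  R  T  K  V
 ·  0  0  0  0  0  0
 R  0  0  1  1  1  1
 W  0  1  1  1  1  1
 R  0  1  2  2  2  2
 W  0  1  2  2  2  2
 H  0  1  2  2  2  2
 K  0  1  2  2  3  3
 P  0  1  2  2  3  3
dp[7][5] = 3. One LCS (by backtracking along matches): WRK.

3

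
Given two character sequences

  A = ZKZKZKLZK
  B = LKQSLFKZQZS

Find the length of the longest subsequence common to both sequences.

Let dp[i][j] be the LCS length of the first i characters of A and the first j characters of B. dp[i][j] = dp[i-1][j-1]+1 when the i-th and j-th characters match, else max(dp[i-1][j], dp[i][j-1]).
    ·  L  K  Q  S  L  F  K  Z  Q  Z  S
 ·  0  0  0  0  0  0  0  0  0  0  0  0
 Z  0  0  0  0  0  0  0  0  1  1  1  1
 K  0  0  1  1  1  1  1  1  1  1  1  1
 Z  0  0  1  1  1  1  1  1  2  2  2  2
 K  0  0  1  1  1  1  1  2  2  2  2  2
 Z  0  0  1  1  1  1  1  2  3  3  3  3
 K  0  0  1  1  1  1  1  2  3  3  3  3
 L  0  1  1  1  1  2  2  2  3  3  3  3
 Z  0  1  1  1  1  2  2  2  3  3  4  4
 K  0  1  2  2  2  2  2  3  3  3  4  4
dp[9][11] = 4. One LCS (by backtracking along matches): KKZZ.

4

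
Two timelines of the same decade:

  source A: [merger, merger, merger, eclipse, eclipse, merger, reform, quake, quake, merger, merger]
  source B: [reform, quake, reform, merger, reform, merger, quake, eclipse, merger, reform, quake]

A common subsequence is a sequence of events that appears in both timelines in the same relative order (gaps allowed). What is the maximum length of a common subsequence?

6

One common subsequence of length 6: merger at source A[1]=source B[4]; then merger at source A[2]=source B[6]; then eclipse at source A[5]=source B[8]; then merger at source A[6]=source B[9]; then reform at source A[7]=source B[10]; then quake at source A[9]=source B[11]. The LCS DP gives dp[11][11] = 6, so this is optimal.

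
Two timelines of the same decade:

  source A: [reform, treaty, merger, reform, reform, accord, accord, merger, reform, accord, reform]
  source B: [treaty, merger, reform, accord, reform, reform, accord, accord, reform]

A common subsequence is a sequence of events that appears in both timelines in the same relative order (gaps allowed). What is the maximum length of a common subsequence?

7

Taking treaty at source A[2]=source B[1], then merger at source A[3]=source B[2], then reform at source A[4]=source B[5], then reform at source A[5]=source B[6], then accord at source A[7]=source B[7], then accord at source A[10]=source B[8], then reform at source A[11]=source B[9] gives a common subsequence of length 7. The LCS DP gives dp[11][9] = 7, so this is optimal.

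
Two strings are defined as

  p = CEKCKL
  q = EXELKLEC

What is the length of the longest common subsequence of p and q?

3

Let dp[i][j] be the LCS length of the first i characters of p and the first j characters of q. dp[i][j] = dp[i-1][j-1]+1 when the i-th and j-th characters match, else max(dp[i-1][j], dp[i][j-1]).
    ·  E  X  E  L  K  L  E  C
 ·  0  0  0  0  0  0  0  0  0
 C  0  0  0  0  0  0  0  0  1
 E  0  1  1  1  1  1  1  1  1
 K  0  1  1  1  1  2  2  2  2
 C  0  1  1  1  1  2  2  2  3
 K  0  1  1  1  1  2  2  2  3
 L  0  1  1  1  2  2  3  3  3
dp[6][8] = 3. One LCS (by backtracking along matches): EKC.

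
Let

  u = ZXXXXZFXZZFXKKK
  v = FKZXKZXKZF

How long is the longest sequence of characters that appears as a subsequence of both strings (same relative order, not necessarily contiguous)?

Match Z [1,3] → X [2,4] → Z [6,6] → X [8,7] → Z [10,9] → F [11,10] — 6 characters in the same relative order in both. dp[15][10] = 6 confirms this is the maximum.

6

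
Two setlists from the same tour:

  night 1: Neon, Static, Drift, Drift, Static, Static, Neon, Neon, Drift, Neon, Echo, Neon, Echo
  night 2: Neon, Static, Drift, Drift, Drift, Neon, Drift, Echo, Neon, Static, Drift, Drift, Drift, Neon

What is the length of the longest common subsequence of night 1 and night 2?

Match Neon [1,1]; then Static [2,2]; then Drift [3,4]; then Drift [4,5]; then Neon [7,6]; then Neon [8,9]; then Drift [9,13]; then Neon [12,14] — 8 songs in the same relative order in both. The LCS DP gives dp[13][14] = 8, so this is optimal.

8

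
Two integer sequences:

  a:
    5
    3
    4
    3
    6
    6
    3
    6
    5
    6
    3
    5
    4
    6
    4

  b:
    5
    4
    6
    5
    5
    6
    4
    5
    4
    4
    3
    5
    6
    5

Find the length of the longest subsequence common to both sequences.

8

Match 5 (a #1, b #1), 4 (a #3, b #2), 6 (a #5, b #3), 6 (a #6, b #6), 3 (a #7, b #11), 5 (a #9, b #12), 6 (a #10, b #13), 5 (a #12, b #14) — 8 values in the same relative order in both. The LCS DP gives dp[15][14] = 8, so this is optimal.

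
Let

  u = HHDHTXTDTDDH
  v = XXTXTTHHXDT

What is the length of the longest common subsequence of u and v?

One common subsequence of length 5: H [2,7] → H [4,8] → X [6,9] → D [8,10] → T [9,11]. Since dp[12][11] = 5, nothing longer is possible.

5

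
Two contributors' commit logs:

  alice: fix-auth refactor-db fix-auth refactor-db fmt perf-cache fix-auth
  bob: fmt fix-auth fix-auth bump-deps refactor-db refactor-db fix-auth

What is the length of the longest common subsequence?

Match fix-auth [1,3] → refactor-db [2,5] → refactor-db [4,6] → fix-auth [7,7] — 4 commits in the same relative order in both, and the DP table's final entry dp[7][7] is also 4, so no common subsequence is longer.

4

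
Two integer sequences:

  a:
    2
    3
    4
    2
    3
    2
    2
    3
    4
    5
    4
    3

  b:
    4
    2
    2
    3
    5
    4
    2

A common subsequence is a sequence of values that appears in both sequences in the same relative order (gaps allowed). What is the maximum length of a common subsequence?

6

Taking 4 (a #3, b #1); then 2 (a #6, b #2); then 2 (a #7, b #3); then 3 (a #8, b #4); then 5 (a #10, b #5); then 4 (a #11, b #6) gives a common subsequence of length 6, and the DP table's final entry dp[12][7] is also 6, so no common subsequence is longer.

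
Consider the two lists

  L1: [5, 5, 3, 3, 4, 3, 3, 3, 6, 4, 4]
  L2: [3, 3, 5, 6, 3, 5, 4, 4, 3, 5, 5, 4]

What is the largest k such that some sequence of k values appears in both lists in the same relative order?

Taking 5 [1,3], then 5 [2,6], then 4 [5,8], then 3 [6,9], then 4 [11,12] gives a common subsequence of length 5. dp[11][12] = 5 confirms this is the maximum.

5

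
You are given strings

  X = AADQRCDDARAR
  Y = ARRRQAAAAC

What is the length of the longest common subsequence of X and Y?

4

Let dp[i][j] be the LCS length of the first i characters of X and the first j characters of Y. dp[i][j] = dp[i-1][j-1]+1 when the i-th and j-th characters match, else max(dp[i-1][j], dp[i][j-1]).
    ·  A  R  R  R  Q  A  A  A  A  C
 ·  0  0  0  0  0  0  0  0  0  0  0
 A  0  1  1  1  1  1  1  1  1  1  1
 A  0  1  1  1  1  1  2  2  2  2  2
 D  0  1  1  1  1  1  2  2  2  2  2
 Q  0  1  1  1  1  2  2  2  2  2  2
 R  0  1  2  2  2  2  2  2  2  2  2
 C  0  1  2  2  2  2  2  2  2  2  3
 D  0  1  2  2  2  2  2  2  2  2  3
 D  0  1  2  2  2  2  2  2  2  2  3
 A  0  1  2  2  2  2  3  3  3  3  3
 R  0  1  2  3  3  3  3  3  3  3  3
 A  0  1  2  3  3  3  4  4  4  4  4
 R  0  1  2  3  4  4  4  4  4  4  4
dp[12][10] = 4. One LCS (by backtracking along matches): AAAA.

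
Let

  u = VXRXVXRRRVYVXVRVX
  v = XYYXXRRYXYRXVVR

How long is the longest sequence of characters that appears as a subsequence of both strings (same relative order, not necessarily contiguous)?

9

One common subsequence of length 9: X (u #2, v #1), X (u #4, v #4), X (u #6, v #5), R (u #7, v #6), R (u #8, v #7), R (u #9, v #11), V (u #12, v #13), V (u #14, v #14), R (u #15, v #15). The LCS DP gives dp[17][15] = 9, so this is optimal.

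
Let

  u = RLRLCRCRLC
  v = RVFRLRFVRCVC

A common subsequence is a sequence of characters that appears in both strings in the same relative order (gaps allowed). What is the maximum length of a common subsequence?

6

One common subsequence of length 6: R (u #1, v #4); then L (u #2, v #5); then R (u #3, v #6); then R (u #6, v #9); then C (u #7, v #10); then C (u #10, v #12). The LCS DP gives dp[10][12] = 6, so this is optimal.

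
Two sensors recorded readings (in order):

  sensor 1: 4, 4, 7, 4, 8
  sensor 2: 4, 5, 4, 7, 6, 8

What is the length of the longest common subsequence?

Pick 4 at sensor 1[1]=sensor 2[1]; then 4 at sensor 1[2]=sensor 2[3]; then 7 at sensor 1[3]=sensor 2[4]; then 8 at sensor 1[5]=sensor 2[6]; all 4 values appear in both, in order, and the DP table's final entry dp[5][6] is also 4, so no common subsequence is longer.

4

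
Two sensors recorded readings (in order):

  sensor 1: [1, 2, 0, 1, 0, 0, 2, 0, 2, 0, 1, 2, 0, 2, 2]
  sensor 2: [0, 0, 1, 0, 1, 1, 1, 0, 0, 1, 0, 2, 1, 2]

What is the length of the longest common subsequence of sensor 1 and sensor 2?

9

Pick 1 at sensor 1[1]=sensor 2[3]; then 0 at sensor 1[3]=sensor 2[4]; then 1 at sensor 1[4]=sensor 2[7]; then 0 at sensor 1[5]=sensor 2[8]; then 0 at sensor 1[6]=sensor 2[9]; then 0 at sensor 1[8]=sensor 2[11]; then 2 at sensor 1[9]=sensor 2[12]; then 1 at sensor 1[11]=sensor 2[13]; then 2 at sensor 1[15]=sensor 2[14]; all 9 values appear in both, in order. Since dp[15][14] = 9, nothing longer is possible.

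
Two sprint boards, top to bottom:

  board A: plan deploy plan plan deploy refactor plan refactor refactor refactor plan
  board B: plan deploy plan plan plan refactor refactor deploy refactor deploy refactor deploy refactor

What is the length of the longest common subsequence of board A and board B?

8

Pick plan [1,1], deploy [2,2], plan [3,4], plan [4,5], deploy [5,8], refactor [6,9], refactor [8,11], refactor [10,13]; all 8 tasks appear in both, in order. dp[11][13] = 8 confirms this is the maximum.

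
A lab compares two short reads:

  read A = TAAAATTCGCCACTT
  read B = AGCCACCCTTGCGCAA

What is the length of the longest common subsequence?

8

Pick A at read A[2]=read B[1]; then A at read A[3]=read B[5]; then T at read A[6]=read B[9]; then T at read A[7]=read B[10]; then C at read A[8]=read B[12]; then G at read A[9]=read B[13]; then C at read A[10]=read B[14]; then A at read A[12]=read B[16]; all 8 bases appear in both, in order. dp[15][16] = 8 confirms this is the maximum.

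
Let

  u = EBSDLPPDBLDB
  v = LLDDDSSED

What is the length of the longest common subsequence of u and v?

3

Match D [4,4]; then D [8,5]; then D [11,9] — 3 characters in the same relative order in both, and the DP table's final entry dp[12][9] is also 3, so no common subsequence is longer.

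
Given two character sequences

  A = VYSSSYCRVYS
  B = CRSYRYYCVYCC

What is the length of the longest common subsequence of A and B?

Let dp[i][j] be the LCS length of the first i characters of A and the first j characters of B. dp[i][j] = dp[i-1][j-1]+1 when the i-th and j-th characters match, else max(dp[i-1][j], dp[i][j-1]).
    ·  C  R  S  Y  R  Y  Y  C  V  Y  C  C
 ·  0  0  0  0  0  0  0  0  0  0  0  0  0
 V  0  0  0  0  0  0  0  0  0  1  1  1  1
 Y  0  0  0  0  1  1  1  1  1  1  2  2  2
 S  0  0  0  1  1  1  1  1  1  1  2  2  2
 S  0  0  0  1  1  1  1  1  1  1  2  2  2
 S  0  0  0  1  1  1  1  1  1  1  2  2  2
 Y  0  0  0  1  2  2  2  2  2  2  2  2  2
 C  0  1  1  1  2  2  2  2  3  3  3  3  3
 R  0  1  2  2  2  3  3  3  3  3  3  3  3
 V  0  1  2  2  2  3  3  3  3  4  4  4  4
 Y  0  1  2  2  3  3  4  4  4  4  5  5  5
 S  0  1  2  3  3  3  4  4  4  4  5  5  5
dp[11][12] = 5. One LCS (by backtracking along matches): YYCVY.

5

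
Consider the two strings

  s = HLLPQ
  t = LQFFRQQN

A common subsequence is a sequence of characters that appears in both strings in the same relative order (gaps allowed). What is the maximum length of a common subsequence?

2

One common subsequence of length 2: L at s[2]=t[1]; then Q at s[5]=t[7]. The LCS DP gives dp[5][8] = 2, so this is optimal.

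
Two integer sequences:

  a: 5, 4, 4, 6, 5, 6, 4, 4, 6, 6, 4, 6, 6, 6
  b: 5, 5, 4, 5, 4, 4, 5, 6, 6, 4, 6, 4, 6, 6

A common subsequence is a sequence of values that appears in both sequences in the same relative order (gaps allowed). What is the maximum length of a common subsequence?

11

Taking 5 at a[1]=b[2]; then 4 at a[3]=b[3]; then 5 at a[5]=b[4]; then 4 at a[7]=b[5]; then 4 at a[8]=b[6]; then 6 at a[9]=b[8]; then 6 at a[10]=b[9]; then 4 at a[11]=b[10]; then 6 at a[12]=b[11]; then 6 at a[13]=b[13]; then 6 at a[14]=b[14] gives a common subsequence of length 11. dp[14][14] = 11 confirms this is the maximum.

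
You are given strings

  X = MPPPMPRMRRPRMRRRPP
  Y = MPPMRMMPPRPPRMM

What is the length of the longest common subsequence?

10

One common subsequence of length 10: M [1,1], then P [3,2], then P [4,3], then M [5,4], then R [7,5], then M [8,7], then R [9,10], then P [11,12], then R [12,13], then M [13,15], and the DP table's final entry dp[18][15] is also 10, so no common subsequence is longer.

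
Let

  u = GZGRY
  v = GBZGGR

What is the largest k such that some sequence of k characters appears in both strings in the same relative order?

Let dp[i][j] be the LCS length of the first i characters of u and the first j characters of v. dp[i][j] = dp[i-1][j-1]+1 when the i-th and j-th characters match, else max(dp[i-1][j], dp[i][j-1]).
    ·  G  B  Z  G  G  R
 ·  0  0  0  0  0  0  0
 G  0  1  1  1  1  1  1
 Z  0  1  1  2  2  2  2
 G  0  1  1  2  3  3  3
 R  0  1  1  2  3  3  4
 Y  0  1  1  2  3  3  4
dp[5][6] = 4. One LCS (by backtracking along matches): GZGR.

4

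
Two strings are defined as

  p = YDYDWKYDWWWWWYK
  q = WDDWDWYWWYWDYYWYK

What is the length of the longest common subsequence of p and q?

11

Pick D (p #2, q #2), then D (p #4, q #3), then W (p #5, q #4), then D (p #8, q #5), then W (p #9, q #6), then W (p #10, q #8), then W (p #11, q #9), then W (p #12, q #11), then W (p #13, q #15), then Y (p #14, q #16), then K (p #15, q #17); all 11 characters appear in both, in order. Since dp[15][17] = 11, nothing longer is possible.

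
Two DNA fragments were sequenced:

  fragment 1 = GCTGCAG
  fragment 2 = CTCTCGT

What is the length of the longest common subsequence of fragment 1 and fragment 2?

Match C [2,3] → T [3,4] → C [5,5] → G [7,6] — 4 bases in the same relative order in both, and the DP table's final entry dp[7][7] is also 4, so no common subsequence is longer.

4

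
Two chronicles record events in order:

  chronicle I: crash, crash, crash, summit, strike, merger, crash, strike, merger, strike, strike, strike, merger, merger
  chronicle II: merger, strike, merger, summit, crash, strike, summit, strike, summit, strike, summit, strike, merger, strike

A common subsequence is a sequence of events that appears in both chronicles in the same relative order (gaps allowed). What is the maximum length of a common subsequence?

One common subsequence of length 8: strike [5,2], then merger [6,3], then crash [7,5], then strike [8,6], then strike [10,8], then strike [11,10], then strike [12,12], then merger [13,13]. The LCS DP gives dp[14][14] = 8, so this is optimal.

8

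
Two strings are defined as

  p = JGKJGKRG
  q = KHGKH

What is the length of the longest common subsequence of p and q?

3

Taking K [3,1], G [5,3], K [6,4] gives a common subsequence of length 3. dp[8][5] = 3 confirms this is the maximum.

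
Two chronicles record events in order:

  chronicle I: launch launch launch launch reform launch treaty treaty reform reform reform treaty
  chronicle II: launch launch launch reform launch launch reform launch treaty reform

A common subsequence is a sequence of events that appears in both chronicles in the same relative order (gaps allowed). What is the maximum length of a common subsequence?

8

Taking launch (chronicle I #1, chronicle II #2); then launch (chronicle I #2, chronicle II #3); then launch (chronicle I #3, chronicle II #5); then launch (chronicle I #4, chronicle II #6); then reform (chronicle I #5, chronicle II #7); then launch (chronicle I #6, chronicle II #8); then treaty (chronicle I #8, chronicle II #9); then reform (chronicle I #11, chronicle II #10) gives a common subsequence of length 8. The LCS DP gives dp[12][10] = 8, so this is optimal.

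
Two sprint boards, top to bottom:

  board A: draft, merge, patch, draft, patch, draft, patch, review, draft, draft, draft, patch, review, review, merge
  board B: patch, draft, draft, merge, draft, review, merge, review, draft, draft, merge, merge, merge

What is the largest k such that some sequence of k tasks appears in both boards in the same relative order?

One common subsequence of length 7: draft [1,3], then merge [2,4], then draft [4,5], then review [8,8], then draft [9,9], then draft [10,10], then merge [15,13]. Since dp[15][13] = 7, nothing longer is possible.

7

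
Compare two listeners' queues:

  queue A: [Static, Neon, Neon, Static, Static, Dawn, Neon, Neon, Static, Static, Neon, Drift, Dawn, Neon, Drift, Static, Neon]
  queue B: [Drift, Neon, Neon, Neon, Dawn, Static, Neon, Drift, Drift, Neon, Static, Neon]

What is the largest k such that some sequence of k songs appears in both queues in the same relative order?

9

Match Neon [2,3], Neon [3,4], Dawn [6,5], Static [10,6], Neon [11,7], Drift [12,9], Neon [14,10], Static [16,11], Neon [17,12] — 9 songs in the same relative order in both, and the DP table's final entry dp[17][12] is also 9, so no common subsequence is longer.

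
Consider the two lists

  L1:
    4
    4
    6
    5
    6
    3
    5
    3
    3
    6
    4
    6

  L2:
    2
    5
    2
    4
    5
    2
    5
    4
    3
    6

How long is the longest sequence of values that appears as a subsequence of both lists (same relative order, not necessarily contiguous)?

Let dp[i][j] be the LCS length of the first i values of L1 and the first j values of L2. dp[i][j] = dp[i-1][j-1]+1 when the i-th and j-th values match, else max(dp[i-1][j], dp[i][j-1]).
    ·  2  5  2  4  5  2  5  4  3  6
 ·  0  0  0  0  0  0  0  0  0  0  0
 4  0  0  0  0  1  1  1  1  1  1  1
 4  0  0  0  0  1  1  1  1  2  2  2
 6  0  0  0  0  1  1  1  1  2  2  3
 5  0  0  1  1  1  2  2  2  2  2  3
 6  0  0  1  1  1  2  2  2  2  2  3
 3  0  0  1  1  1  2  2  2  2  3  3
 5  0  0  1  1  1  2  2  3  3  3  3
 3  0  0  1  1  1  2  2  3  3  4  4
 3  0  0  1  1  1  2  2  3  3  4  4
 6  0  0  1  1  1  2  2  3  3  4  5
 4  0  0  1  1  2  2  2  3  4  4  5
 6  0  0  1  1  2  2  2  3  4  4  5
dp[12][10] = 5. One LCS (by backtracking along matches): 4, 5, 5, 3, 6.

5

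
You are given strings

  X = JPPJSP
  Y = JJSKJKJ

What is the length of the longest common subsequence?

Let dp[i][j] be the LCS length of the first i characters of X and the first j characters of Y. dp[i][j] = dp[i-1][j-1]+1 when the i-th and j-th characters match, else max(dp[i-1][j], dp[i][j-1]).
    ·  J  J  S  K  J  K  J
 ·  0  0  0  0  0  0  0  0
 J  0  1  1  1  1  1  1  1
 P  0  1  1  1  1  1  1  1
 P  0  1  1  1  1  1  1  1
 J  0  1  2  2  2  2  2  2
 S  0  1  2  3  3  3  3  3
 P  0  1  2  3  3  3  3  3
dp[6][7] = 3. One LCS (by backtracking along matches): JJS.

3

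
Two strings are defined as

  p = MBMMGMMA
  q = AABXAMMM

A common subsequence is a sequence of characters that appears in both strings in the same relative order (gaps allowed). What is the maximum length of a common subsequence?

Let dp[i][j] be the LCS length of the first i characters of p and the first j characters of q. dp[i][j] = dp[i-1][j-1]+1 when the i-th and j-th characters match, else max(dp[i-1][j], dp[i][j-1]).
    ·  A  A  B  X  A  M  M  M
 ·  0  0  0  0  0  0  0  0  0
 M  0  0  0  0  0  0  1  1  1
 B  0  0  0  1  1  1  1  1  1
 M  0  0  0  1  1  1  2  2  2
 M  0  0  0  1  1  1  2  3  3
 G  0  0  0  1  1  1  2  3  3
 M  0  0  0  1  1  1  2  3  4
 M  0  0  0  1  1  1  2  3  4
 A  0  1  1  1  1  2  2  3  4
dp[8][8] = 4. One LCS (by backtracking along matches): BMMM.

4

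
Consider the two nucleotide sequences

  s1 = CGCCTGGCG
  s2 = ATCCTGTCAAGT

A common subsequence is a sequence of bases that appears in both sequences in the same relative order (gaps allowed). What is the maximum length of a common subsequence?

6

Let dp[i][j] be the LCS length of the first i bases of s1 and the first j bases of s2. dp[i][j] = dp[i-1][j-1]+1 when the i-th and j-th bases match, else max(dp[i-1][j], dp[i][j-1]).
    ·  A  T  C  C  T  G  T  C  A  A  G  T
 ·  0  0  0  0  0  0  0  0  0  0  0  0  0
 C  0  0  0  1  1  1  1  1  1  1  1  1  1
 G  0  0  0  1  1  1  2  2  2  2  2  2  2
 C  0  0  0  1  2  2  2  2  3  3  3  3  3
 C  0  0  0  1  2  2  2  2  3  3  3  3  3
 T  0  0  1  1  2  3  3  3  3  3  3  3  4
 G  0  0  1  1  2  3  4  4  4  4  4  4  4
 G  0  0  1  1  2  3  4  4  4  4  4  5  5
 C  0  0  1  2  2  3  4  4  5  5  5  5  5
 G  0  0  1  2  2  3  4  4  5  5  5  6  6
dp[9][12] = 6. One LCS (by backtracking along matches): CCTGCG.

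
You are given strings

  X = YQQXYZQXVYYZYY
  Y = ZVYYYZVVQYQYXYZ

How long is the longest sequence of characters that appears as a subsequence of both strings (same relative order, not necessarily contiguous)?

Pick Y [1,5], Q [2,9], Q [3,11], Y [5,12], X [8,13], Y [11,14], Z [12,15]; all 7 characters appear in both, in order. Since dp[14][15] = 7, nothing longer is possible.

7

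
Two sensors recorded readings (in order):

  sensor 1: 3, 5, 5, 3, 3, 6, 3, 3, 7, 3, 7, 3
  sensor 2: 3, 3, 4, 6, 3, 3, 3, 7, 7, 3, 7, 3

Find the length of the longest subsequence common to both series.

9

One common subsequence of length 9: 3 [1,1], then 3 [4,2], then 3 [5,5], then 3 [7,6], then 3 [8,7], then 7 [9,9], then 3 [10,10], then 7 [11,11], then 3 [12,12]. Since dp[12][12] = 9, nothing longer is possible.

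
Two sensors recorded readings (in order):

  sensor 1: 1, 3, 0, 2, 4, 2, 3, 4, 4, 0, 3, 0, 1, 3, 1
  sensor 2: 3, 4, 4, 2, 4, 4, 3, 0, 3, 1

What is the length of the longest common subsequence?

Let dp[i][j] be the LCS length of the first i values of sensor 1 and the first j values of sensor 2. dp[i][j] = dp[i-1][j-1]+1 when the i-th and j-th values match, else max(dp[i-1][j], dp[i][j-1]).
    ·  3  4  4  2  4  4  3  0  3  1
 ·  0  0  0  0  0  0  0  0  0  0  0
 1  0  0  0  0  0  0  0  0  0  0  1
 3  0  1  1  1  1  1  1  1  1  1  1
 0  0  1  1  1  1  1  1  1  2  2  2
 2  0  1  1  1  2  2  2  2  2  2  2
 4  0  1  2  2  2  3  3  3  3  3  3
 2  0  1  2  2  3  3  3  3  3  3  3
 3  0  1  2  2  3  3  3  4  4  4  4
 4  0  1  2  3  3  4  4  4  4  4  4
 4  0  1  2  3  3  4  5  5  5  5  5
 0  0  1  2  3  3  4  5  5  6  6  6
 3  0  1  2  3  3  4  5  6  6  7  7
 0  0  1  2  3  3  4  5  6  7  7  7
 1  0  1  2  3  3  4  5  6  7  7  8
 3  0  1  2  3  3  4  5  6  7  8  8
 1  0  1  2  3  3  4  5  6  7  8  9
dp[15][10] = 9. One LCS (by backtracking along matches): 3, 4, 2, 4, 4, 3, 0, 3, 1.

9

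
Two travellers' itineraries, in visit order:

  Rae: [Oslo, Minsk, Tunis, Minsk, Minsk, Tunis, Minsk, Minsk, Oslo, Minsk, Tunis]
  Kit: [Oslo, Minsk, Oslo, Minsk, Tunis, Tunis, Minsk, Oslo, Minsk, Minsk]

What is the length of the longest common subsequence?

7

Pick Oslo at Rae[1]=Kit[3], then Minsk at Rae[2]=Kit[4], then Tunis at Rae[3]=Kit[5], then Tunis at Rae[6]=Kit[6], then Minsk at Rae[7]=Kit[7], then Minsk at Rae[8]=Kit[9], then Minsk at Rae[10]=Kit[10]; all 7 stops appear in both, in order, and the DP table's final entry dp[11][10] is also 7, so no common subsequence is longer.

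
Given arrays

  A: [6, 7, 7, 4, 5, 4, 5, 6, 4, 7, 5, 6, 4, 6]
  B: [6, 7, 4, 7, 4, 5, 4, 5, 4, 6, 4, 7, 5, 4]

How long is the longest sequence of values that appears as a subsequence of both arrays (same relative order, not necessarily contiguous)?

Match 6 at A[1]=B[1]; then 7 at A[2]=B[2]; then 7 at A[3]=B[4]; then 4 at A[4]=B[5]; then 5 at A[5]=B[6]; then 4 at A[6]=B[7]; then 5 at A[7]=B[8]; then 6 at A[8]=B[10]; then 4 at A[9]=B[11]; then 7 at A[10]=B[12]; then 5 at A[11]=B[13]; then 4 at A[13]=B[14] — 12 values in the same relative order in both. The LCS DP gives dp[14][14] = 12, so this is optimal.

12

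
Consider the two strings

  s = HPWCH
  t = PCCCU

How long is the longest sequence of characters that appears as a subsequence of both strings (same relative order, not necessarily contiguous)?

2

Match P [2,1] → C [4,4] — 2 characters in the same relative order in both. The LCS DP gives dp[5][5] = 2, so this is optimal.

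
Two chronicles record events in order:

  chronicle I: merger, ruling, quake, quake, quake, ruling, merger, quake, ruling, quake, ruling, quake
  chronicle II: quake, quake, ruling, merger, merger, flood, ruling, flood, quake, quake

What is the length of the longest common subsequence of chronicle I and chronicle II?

7

One common subsequence of length 7: quake [4,1], then quake [5,2], then ruling [6,3], then merger [7,5], then ruling [9,7], then quake [10,9], then quake [12,10], and the DP table's final entry dp[12][10] is also 7, so no common subsequence is longer.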